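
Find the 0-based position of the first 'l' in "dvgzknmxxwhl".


Input string: 'dvgzknmxxwhl'
Target: 'l'
Scanning left to right: s[0]='d', s[1]='v', s[2]='g', s[3]='z', s[4]='k', s[5]='n', s[6]='m', s[7]='x', s[8]='x', s[9]='w', s[10]='h', s[11]='l'
First match at index: 11


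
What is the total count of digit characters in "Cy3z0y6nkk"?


Input string: 'Cy3z0y6nkk'
Operation: count digit characters (0-9)
Scan: 'C', 'y', '3'(digit), 'z', '0'(digit), 'y', '6'(digit), 'n', 'k', 'k'
Digits found: 3
Result: 3


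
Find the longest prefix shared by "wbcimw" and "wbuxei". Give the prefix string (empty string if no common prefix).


String 1: 'wbcimw'
String 2: 'wbuxei'
Compare position by position:
pos 0: 'w' vs 'w' match
pos 1: 'b' vs 'b' match
pos 2: 'c' vs 'u' differ -> stop
Longest common prefix: "wb" (length 2)


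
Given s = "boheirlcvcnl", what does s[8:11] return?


Input string: 'boheirlcvcnl'
Operation: slice [8:11]
Extract characters: s[8]='v', s[9]='c', s[10]='n'
Result: vcn


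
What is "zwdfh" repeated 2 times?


Input string: 'zwdfh'
Operation: repeat 2 times
Concatenation: 'zwdfh' + 'zwdfh'
Result: zwdfhzwdfh


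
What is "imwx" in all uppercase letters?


Input string: 'imwx'
Operation: convert each letter to uppercase
Mapping: 'i'->'I', 'm'->'M', 'w'->'W', 'x'->'X'
Result: IMWX


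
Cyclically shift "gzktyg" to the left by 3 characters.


Input: 'gzktyg', shift = 3
Operation: split at index 3 and swap parts
Front part s[0:3] = 'gzk'
Back part s[3:] = 'tyg'
Rotated = back + front = 'tyg' + 'gzk'
Result: tyggzk


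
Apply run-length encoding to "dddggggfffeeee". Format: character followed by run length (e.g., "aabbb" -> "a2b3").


Input: 'dddggggfffeeee'
Operation: identify consecutive runs
Runs: 'ddd' -> d3, 'gggg' -> g4, 'fff' -> f3, 'eeee' -> e4
Encoded: d3g4f3e4


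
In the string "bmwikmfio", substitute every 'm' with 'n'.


Input string: 'bmwikmfio'
Operation: replace 'm' with 'n'
Positions of 'm': 1, 5
After replacement: bnwiknfio


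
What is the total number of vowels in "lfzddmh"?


Input string: 'lfzddmh'
Operation: count vowels (a, e, i, o, u)
Scan: s[0]='l', s[1]='f', s[2]='z', s[3]='d', s[4]='d', s[5]='m', s[6]='h'
Vowels found: 0
Result: 0


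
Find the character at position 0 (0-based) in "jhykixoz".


Input string: 'jhykixoz'
Operation: get character at index 0
Index mapping: s[0]='j'
Result: 'j'


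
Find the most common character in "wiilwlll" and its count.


Input: 'wiilwlll'
Operation: tally each character
Counts: 'i':2, 'l':4, 'w':2
Maximum: 'l' appears 4 times


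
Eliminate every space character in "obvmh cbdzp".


Input string: 'obvmh cbdzp'
Operation: remove all spaces
Words: 'obvmh', 'cbdzp'
Join without spaces: obvmhcbdzp


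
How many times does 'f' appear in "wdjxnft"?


Input string: 'wdjxnft'
Target character: 'f'
Scan each position: s[5]='f'
Matches found at indices: 5
Total: 1


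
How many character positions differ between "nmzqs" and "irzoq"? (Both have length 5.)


String 1: 'nmzqs'
String 2: 'irzoq'
Compare each position: pos 0: 'n'!='i', pos 1: 'm'!='r', pos 2: 'z'=='z', pos 3: 'q'!='o', pos 4: 's'!='q'
Differing positions: 4
Hamming distance: 4


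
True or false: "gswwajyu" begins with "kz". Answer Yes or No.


Input string: 'gswwajyu'
Prefix to check: 'kz'
First 2 characters of input: 'gs'
Match: False
Result: No


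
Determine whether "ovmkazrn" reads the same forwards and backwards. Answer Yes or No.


Input string: 'ovmkazrn'
Reversed: 'nrzakmvo'
Compare pairs: s[0]='o' vs s[7]='n' (mismatch), s[1]='v' vs s[6]='r' (mismatch), s[2]='m' vs s[5]='z' (mismatch), s[3]='k' vs s[4]='a' (mismatch)
Palindrome: No


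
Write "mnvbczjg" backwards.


Input string: 'mnvbczjg'
Operation: reverse character order
Original order: 'm' -> 'n' -> 'v' -> 'b' -> 'c' -> 'z' -> 'j' -> 'g'
Reversed order: 'g' -> 'j' -> 'z' -> 'c' -> 'b' -> 'v' -> 'n' -> 'm'
Result: gjzcbvnm


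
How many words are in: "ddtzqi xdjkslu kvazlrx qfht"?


Input string: 'ddtzqi xdjkslu kvazlrx qfht'
Operation: split by spaces
Words found: 'ddtzqi', 'xdjkslu', 'kvazlrx', 'qfht'
Word count: 4


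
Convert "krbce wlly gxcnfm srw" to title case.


Input string: 'krbce wlly gxcnfm srw'
Operation: capitalize first letter of each word
Word transformations: 'krbce'->'Krbce', 'wlly'->'Wlly', 'gxcnfm'->'Gxcnfm', 'srw'->'Srw'
Result: Krbce Wlly Gxcnfm Srw


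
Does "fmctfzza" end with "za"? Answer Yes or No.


Input string: 'fmctfzza'
Suffix to check: 'za'
Last 2 characters of input: 'za'
Match: True
Result: Yes


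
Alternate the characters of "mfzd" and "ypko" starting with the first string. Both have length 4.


String 1: 'mfzd'
String 2: 'ypko'
Operation: alternate characters
Pairs: 'm'+'y', 'f'+'p', 'z'+'k', 'd'+'o'
Result: myfpzkdo


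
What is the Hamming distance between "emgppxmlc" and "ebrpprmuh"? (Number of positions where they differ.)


String 1: 'emgppxmlc'
String 2: 'ebrpprmuh'
Compare each position: pos 0: 'e'=='e', pos 1: 'm'!='b', pos 2: 'g'!='r', pos 3: 'p'=='p', pos 4: 'p'=='p', pos 5: 'x'!='r', pos 6: 'm'=='m', pos 7: 'l'!='u', pos 8: 'c'!='h'
Differing positions: 5
Hamming distance: 5


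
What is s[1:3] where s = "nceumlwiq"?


Input string: 'nceumlwiq'
Operation: slice [1:3]
Extract characters: s[1]='c', s[2]='e'
Result: ce


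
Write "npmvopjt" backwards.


Input string: 'npmvopjt'
Operation: reverse character order
Original order: 'n' -> 'p' -> 'm' -> 'v' -> 'o' -> 'p' -> 'j' -> 't'
Reversed order: 't' -> 'j' -> 'p' -> 'o' -> 'v' -> 'm' -> 'p' -> 'n'
Result: tjpovmpn


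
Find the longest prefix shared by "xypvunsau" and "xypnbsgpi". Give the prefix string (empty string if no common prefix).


String 1: 'xypvunsau'
String 2: 'xypnbsgpi'
Compare position by position:
pos 0: 'x' vs 'x' match
pos 1: 'y' vs 'y' match
pos 2: 'p' vs 'p' match
pos 3: 'v' vs 'n' differ -> stop
Longest common prefix: "xyp" (length 3)


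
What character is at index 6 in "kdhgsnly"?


Input string: 'kdhgsnly'
Operation: get character at index 6
Index mapping: s[0]='k', s[1]='d', s[2]='h', s[3]='g', s[4]='s', s[5]='n', s[6]='l'
Result: 'l'


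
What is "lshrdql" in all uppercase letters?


Input string: 'lshrdql'
Operation: convert each letter to uppercase
Mapping: 'l'->'L', 's'->'S', 'h'->'H', 'r'->'R', 'd'->'D', 'q'->'Q', 'l'->'L'
Result: LSHRDQL


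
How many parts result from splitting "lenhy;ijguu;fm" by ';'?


Input string: 'lenhy;ijguu;fm'
Delimiter: ';'
Split result: 'lenhy', 'ijguu', 'fm'
Number of parts: 3


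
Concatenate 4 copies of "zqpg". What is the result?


Input string: 'zqpg'
Operation: repeat 4 times
Concatenation: 'zqpg' + 'zqpg' + 'zqpg' + 'zqpg'
Result: zqpgzqpgzqpgzqpg


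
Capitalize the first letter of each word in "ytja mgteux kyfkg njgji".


Input string: 'ytja mgteux kyfkg njgji'
Operation: capitalize first letter of each word
Word transformations: 'ytja'->'Ytja', 'mgteux'->'Mgteux', 'kyfkg'->'Kyfkg', 'njgji'->'Njgji'
Result: Ytja Mgteux Kyfkg Njgji


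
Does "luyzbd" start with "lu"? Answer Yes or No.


Input string: 'luyzbd'
Prefix to check: 'lu'
First 2 characters of input: 'lu'
Match: True
Result: Yes


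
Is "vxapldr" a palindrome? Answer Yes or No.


Input string: 'vxapldr'
Reversed: 'rdlpaxv'
Compare pairs: s[0]='v' vs s[6]='r' (mismatch), s[1]='x' vs s[5]='d' (mismatch), s[2]='a' vs s[4]='l' (mismatch)
Palindrome: No


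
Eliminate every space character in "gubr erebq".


Input string: 'gubr erebq'
Operation: remove all spaces
Words: 'gubr', 'erebq'
Join without spaces: gubrerebq


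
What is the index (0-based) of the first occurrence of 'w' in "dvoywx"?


Input string: 'dvoywx'
Target: 'w'
Scanning left to right: s[0]='d', s[1]='v', s[2]='o', s[3]='y', s[4]='w'
First match at index: 4


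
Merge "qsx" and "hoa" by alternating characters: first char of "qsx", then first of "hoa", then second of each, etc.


String 1: 'qsx'
String 2: 'hoa'
Operation: alternate characters
Pairs: 'q'+'h', 's'+'o', 'x'+'a'
Result: qhsoxa


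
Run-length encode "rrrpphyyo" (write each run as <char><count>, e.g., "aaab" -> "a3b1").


Input: 'rrrpphyyo'
Operation: identify consecutive runs
Runs: 'rrr' -> r3, 'pp' -> p2, 'h' -> h1, 'yy' -> y2, 'o' -> o1
Encoded: r3p2h1y2o1


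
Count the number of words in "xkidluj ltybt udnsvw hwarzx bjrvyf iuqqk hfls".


Input string: 'xkidluj ltybt udnsvw hwarzx bjrvyf iuqqk hfls'
Operation: split by spaces
Words found: 'xkidluj', 'ltybt', 'udnsvw', 'hwarzx', 'bjrvyf', 'iuqqk', 'hfls'
Word count: 7


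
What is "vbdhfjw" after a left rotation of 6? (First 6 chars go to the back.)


Input: 'vbdhfjw', shift = 6
Operation: split at index 6 and swap parts
Front part s[0:6] = 'vbdhfj'
Back part s[6:] = 'w'
Rotated = back + front = 'w' + 'vbdhfj'
Result: wvbdhfj


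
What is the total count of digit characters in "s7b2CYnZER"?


Input string: 's7b2CYnZER'
Operation: count digit characters (0-9)
Scan: 's', '7'(digit), 'b', '2'(digit), 'C', 'Y', 'n', 'Z', 'E', 'R'
Digits found: 2
Result: 2


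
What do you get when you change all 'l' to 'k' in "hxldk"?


Input string: 'hxldk'
Operation: replace 'l' with 'k'
Positions of 'l': 2
After replacement: hxkdk


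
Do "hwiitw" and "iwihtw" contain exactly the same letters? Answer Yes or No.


String 1: 'hwiitw' -> sorted: 'hiitww'
String 2: 'iwihtw' -> sorted: 'hiitww'
Compare sorted forms: 'hiitww' == 'hiitww'
Anagram: Yes


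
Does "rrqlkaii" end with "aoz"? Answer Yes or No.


Input string: 'rrqlkaii'
Suffix to check: 'aoz'
Last 3 characters of input: 'aii'
Match: False
Result: No


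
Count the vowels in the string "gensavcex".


Input string: 'gensavcex'
Operation: count vowels (a, e, i, o, u)
Scan: s[0]='g', s[1]='e' (vowel), s[2]='n', s[3]='s', s[4]='a' (vowel), s[5]='v', s[6]='c', s[7]='e' (vowel), s[8]='x'
Vowels found: 3
Result: 3


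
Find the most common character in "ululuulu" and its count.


Input: 'ululuulu'
Operation: tally each character
Counts: 'l':3, 'u':5
Maximum: 'u' appears 5 times


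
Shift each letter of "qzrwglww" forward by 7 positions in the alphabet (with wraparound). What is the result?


Input: 'qzrwglww', shift = 7
Operation: for each letter, (position + 7) mod 26
Mapping: 'q'(16+7=23)->'x', 'z'(25+7=32, 32 mod 26=6)->'g', 'r'(17+7=24)->'y', 'w'(22+7=29, 29 mod 26=3)->'d', 'g'(6+7=13)->'n', 'l'(11+7=18)->'s', 'w'(22+7=29, 29 mod 26=3)->'d', 'w'(22+7=29, 29 mod 26=3)->'d'
Result: xgydnsdd


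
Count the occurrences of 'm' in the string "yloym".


Input string: 'yloym'
Target character: 'm'
Scan each position: s[4]='m'
Matches found at indices: 4
Total: 1


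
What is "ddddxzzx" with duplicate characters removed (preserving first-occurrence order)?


Input: 'ddddxzzx'
Operation: keep first occurrence of each character
Scan: s[0]='d' new -> keep; s[1]='d' seen -> skip; s[2]='d' seen -> skip; s[3]='d' seen -> skip; s[4]='x' new -> keep; s[5]='z' new -> keep; s[6]='z' seen -> skip; s[7]='x' seen -> skip
Result: dxz


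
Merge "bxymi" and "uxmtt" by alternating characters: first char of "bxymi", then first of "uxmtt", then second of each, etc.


String 1: 'bxymi'
String 2: 'uxmtt'
Operation: alternate characters
Pairs: 'b'+'u', 'x'+'x', 'y'+'m', 'm'+'t', 'i'+'t'
Result: buxxymmtit


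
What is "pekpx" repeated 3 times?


Input string: 'pekpx'
Operation: repeat 3 times
Concatenation: 'pekpx' + 'pekpx' + 'pekpx'
Result: pekpxpekpxpekpx


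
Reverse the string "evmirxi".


Input string: 'evmirxi'
Operation: reverse character order
Original order: 'e' -> 'v' -> 'm' -> 'i' -> 'r' -> 'x' -> 'i'
Reversed order: 'i' -> 'x' -> 'r' -> 'i' -> 'm' -> 'v' -> 'e'
Result: ixrimve


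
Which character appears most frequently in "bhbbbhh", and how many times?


Input: 'bhbbbhh'
Operation: tally each character
Counts: 'b':4, 'h':3
Maximum: 'b' appears 4 times


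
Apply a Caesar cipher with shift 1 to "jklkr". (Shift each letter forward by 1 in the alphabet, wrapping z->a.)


Input: 'jklkr', shift = 1
Operation: for each letter, (position + 1) mod 26
Mapping: 'j'(9+1=10)->'k', 'k'(10+1=11)->'l', 'l'(11+1=12)->'m', 'k'(10+1=11)->'l', 'r'(17+1=18)->'s'
Result: klmls


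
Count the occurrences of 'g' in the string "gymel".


Input string: 'gymel'
Target character: 'g'
Scan each position: s[0]='g'
Matches found at indices: 0
Total: 1


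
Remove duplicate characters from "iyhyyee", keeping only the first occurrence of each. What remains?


Input: 'iyhyyee'
Operation: keep first occurrence of each character
Scan: s[0]='i' new -> keep; s[1]='y' new -> keep; s[2]='h' new -> keep; s[3]='y' seen -> skip; s[4]='y' seen -> skip; s[5]='e' new -> keep; s[6]='e' seen -> skip
Result: iyhe


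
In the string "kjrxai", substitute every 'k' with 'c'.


Input string: 'kjrxai'
Operation: replace 'k' with 'c'
Positions of 'k': 0
After replacement: cjrxai


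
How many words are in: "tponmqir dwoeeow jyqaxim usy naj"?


Input string: 'tponmqir dwoeeow jyqaxim usy naj'
Operation: split by spaces
Words found: 'tponmqir', 'dwoeeow', 'jyqaxim', 'usy', 'naj'
Word count: 5


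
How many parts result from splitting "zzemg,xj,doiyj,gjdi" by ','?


Input string: 'zzemg,xj,doiyj,gjdi'
Delimiter: ','
Split result: 'zzemg', 'xj', 'doiyj', 'gjdi'
Number of parts: 4


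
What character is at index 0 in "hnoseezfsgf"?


Input string: 'hnoseezfsgf'
Operation: get character at index 0
Index mapping: s[0]='h'
Result: 'h'


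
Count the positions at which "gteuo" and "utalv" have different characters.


String 1: 'gteuo'
String 2: 'utalv'
Compare each position: pos 0: 'g'!='u', pos 1: 't'=='t', pos 2: 'e'!='a', pos 3: 'u'!='l', pos 4: 'o'!='v'
Differing positions: 4
Hamming distance: 4


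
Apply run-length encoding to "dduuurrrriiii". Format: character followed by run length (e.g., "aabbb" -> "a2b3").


Input: 'dduuurrrriiii'
Operation: identify consecutive runs
Runs: 'dd' -> d2, 'uuu' -> u3, 'rrrr' -> r4, 'iiii' -> i4
Encoded: d2u3r4i4


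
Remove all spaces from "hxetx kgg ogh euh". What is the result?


Input string: 'hxetx kgg ogh euh'
Operation: remove all spaces
Words: 'hxetx', 'kgg', 'ogh', 'euh'
Join without spaces: hxetxkggogheuh


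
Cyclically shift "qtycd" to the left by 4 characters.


Input: 'qtycd', shift = 4
Operation: split at index 4 and swap parts
Front part s[0:4] = 'qtyc'
Back part s[4:] = 'd'
Rotated = back + front = 'd' + 'qtyc'
Result: dqtyc


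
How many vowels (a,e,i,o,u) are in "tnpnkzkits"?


Input string: 'tnpnkzkits'
Operation: count vowels (a, e, i, o, u)
Scan: s[0]='t', s[1]='n', s[2]='p', s[3]='n', s[4]='k', s[5]='z', s[6]='k', s[7]='i' (vowel), s[8]='t', s[9]='s'
Vowels found: 1
Result: 1


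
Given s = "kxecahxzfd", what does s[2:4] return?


Input string: 'kxecahxzfd'
Operation: slice [2:4]
Extract characters: s[2]='e', s[3]='c'
Result: ec


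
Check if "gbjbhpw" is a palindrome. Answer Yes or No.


Input string: 'gbjbhpw'
Reversed: 'wphbjbg'
Compare pairs: s[0]='g' vs s[6]='w' (mismatch), s[1]='b' vs s[5]='p' (mismatch), s[2]='j' vs s[4]='h' (mismatch)
Palindrome: No


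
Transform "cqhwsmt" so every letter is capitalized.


Input string: 'cqhwsmt'
Operation: convert each letter to uppercase
Mapping: 'c'->'C', 'q'->'Q', 'h'->'H', 'w'->'W', 's'->'S', 'm'->'M', 't'->'T'
Result: CQHWSMT


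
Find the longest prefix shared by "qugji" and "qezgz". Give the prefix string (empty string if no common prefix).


String 1: 'qugji'
String 2: 'qezgz'
Compare position by position:
pos 0: 'q' vs 'q' match
pos 1: 'u' vs 'e' differ -> stop
Longest common prefix: "q" (length 1)


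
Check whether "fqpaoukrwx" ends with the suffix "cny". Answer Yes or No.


Input string: 'fqpaoukrwx'
Suffix to check: 'cny'
Last 3 characters of input: 'rwx'
Match: False
Result: No


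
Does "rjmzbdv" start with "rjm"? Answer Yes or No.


Input string: 'rjmzbdv'
Prefix to check: 'rjm'
First 3 characters of input: 'rjm'
Match: True
Result: Yes


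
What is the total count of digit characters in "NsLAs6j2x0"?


Input string: 'NsLAs6j2x0'
Operation: count digit characters (0-9)
Scan: 'N', 's', 'L', 'A', 's', '6'(digit), 'j', '2'(digit), 'x', '0'(digit)
Digits found: 3
Result: 3


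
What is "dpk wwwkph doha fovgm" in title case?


Input string: 'dpk wwwkph doha fovgm'
Operation: capitalize first letter of each word
Word transformations: 'dpk'->'Dpk', 'wwwkph'->'Wwwkph', 'doha'->'Doha', 'fovgm'->'Fovgm'
Result: Dpk Wwwkph Doha Fovgm


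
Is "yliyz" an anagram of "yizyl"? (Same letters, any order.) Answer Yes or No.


String 1: 'yizyl' -> sorted: 'ilyyz'
String 2: 'yliyz' -> sorted: 'ilyyz'
Compare sorted forms: 'ilyyz' == 'ilyyz'
Anagram: Yes


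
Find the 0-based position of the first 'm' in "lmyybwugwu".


Input string: 'lmyybwugwu'
Target: 'm'
Scanning left to right: s[0]='l', s[1]='m'
First match at index: 1


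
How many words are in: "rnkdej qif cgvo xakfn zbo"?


Input string: 'rnkdej qif cgvo xakfn zbo'
Operation: split by spaces
Words found: 'rnkdej', 'qif', 'cgvo', 'xakfn', 'zbo'
Word count: 5


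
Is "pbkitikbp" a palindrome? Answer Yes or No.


Input string: 'pbkitikbp'
Reversed: 'pbkitikbp'
Compare pairs: s[0]='p' vs s[8]='p' (match), s[1]='b' vs s[7]='b' (match), s[2]='k' vs s[6]='k' (match), s[3]='i' vs s[5]='i' (match)
Palindrome: Yes


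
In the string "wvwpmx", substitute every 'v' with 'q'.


Input string: 'wvwpmx'
Operation: replace 'v' with 'q'
Positions of 'v': 1
After replacement: wqwpmx


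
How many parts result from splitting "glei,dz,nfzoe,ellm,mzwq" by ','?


Input string: 'glei,dz,nfzoe,ellm,mzwq'
Delimiter: ','
Split result: 'glei', 'dz', 'nfzoe', 'ellm', 'mzwq'
Number of parts: 5


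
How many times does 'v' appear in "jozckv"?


Input string: 'jozckv'
Target character: 'v'
Scan each position: s[5]='v'
Matches found at indices: 5
Total: 1


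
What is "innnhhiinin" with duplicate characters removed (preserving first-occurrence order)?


Input: 'innnhhiinin'
Operation: keep first occurrence of each character
Scan: s[0]='i' new -> keep; s[1]='n' new -> keep; s[2]='n' seen -> skip; s[3]='n' seen -> skip; s[4]='h' new -> keep; s[5]='h' seen -> skip; s[6]='i' seen -> skip; s[7]='i' seen -> skip; s[8]='n' seen -> skip; s[9]='i' seen -> skip; s[10]='n' seen -> skip
Result: inh


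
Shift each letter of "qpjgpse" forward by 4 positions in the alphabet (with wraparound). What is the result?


Input: 'qpjgpse', shift = 4
Operation: for each letter, (position + 4) mod 26
Mapping: 'q'(16+4=20)->'u', 'p'(15+4=19)->'t', 'j'(9+4=13)->'n', 'g'(6+4=10)->'k', 'p'(15+4=19)->'t', 's'(18+4=22)->'w', 'e'(4+4=8)->'i'
Result: utnktwi


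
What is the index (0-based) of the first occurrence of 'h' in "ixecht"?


Input string: 'ixecht'
Target: 'h'
Scanning left to right: s[0]='i', s[1]='x', s[2]='e', s[3]='c', s[4]='h'
First match at index: 4


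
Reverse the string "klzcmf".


Input string: 'klzcmf'
Operation: reverse character order
Original order: 'k' -> 'l' -> 'z' -> 'c' -> 'm' -> 'f'
Reversed order: 'f' -> 'm' -> 'c' -> 'z' -> 'l' -> 'k'
Result: fmczlk


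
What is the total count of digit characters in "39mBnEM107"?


Input string: '39mBnEM107'
Operation: count digit characters (0-9)
Scan: '3'(digit), '9'(digit), 'm', 'B', 'n', 'E', 'M', '1'(digit), '0'(digit), '7'(digit)
Digits found: 5
Result: 5


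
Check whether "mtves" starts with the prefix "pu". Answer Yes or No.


Input string: 'mtves'
Prefix to check: 'pu'
First 2 characters of input: 'mt'
Match: False
Result: No


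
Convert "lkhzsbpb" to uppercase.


Input string: 'lkhzsbpb'
Operation: convert each letter to uppercase
Mapping: 'l'->'L', 'k'->'K', 'h'->'H', 'z'->'Z', 's'->'S', 'b'->'B', 'p'->'P', 'b'->'B'
Result: LKHZSBPB


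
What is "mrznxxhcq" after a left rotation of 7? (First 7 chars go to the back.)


Input: 'mrznxxhcq', shift = 7
Operation: split at index 7 and swap parts
Front part s[0:7] = 'mrznxxh'
Back part s[7:] = 'cq'
Rotated = back + front = 'cq' + 'mrznxxh'
Result: cqmrznxxh


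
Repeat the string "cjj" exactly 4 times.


Input string: 'cjj'
Operation: repeat 4 times
Concatenation: 'cjj' + 'cjj' + 'cjj' + 'cjj'
Result: cjjcjjcjjcjj


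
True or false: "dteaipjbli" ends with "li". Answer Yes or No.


Input string: 'dteaipjbli'
Suffix to check: 'li'
Last 2 characters of input: 'li'
Match: True
Result: Yes


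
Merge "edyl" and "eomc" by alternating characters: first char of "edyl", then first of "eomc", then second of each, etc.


String 1: 'edyl'
String 2: 'eomc'
Operation: alternate characters
Pairs: 'e'+'e', 'd'+'o', 'y'+'m', 'l'+'c'
Result: eedoymlc


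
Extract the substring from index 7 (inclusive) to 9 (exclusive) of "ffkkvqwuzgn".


Input string: 'ffkkvqwuzgn'
Operation: slice [7:9]
Extract characters: s[7]='u', s[8]='z'
Result: uz


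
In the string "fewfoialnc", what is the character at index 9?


Input string: 'fewfoialnc'
Operation: get character at index 9
Index mapping: s[0]='f', s[1]='e', s[2]='w', s[3]='f', s[4]='o', s[5]='i', s[6]='a', s[7]='l', s[8]='n', s[9]='c'
Result: 'c'


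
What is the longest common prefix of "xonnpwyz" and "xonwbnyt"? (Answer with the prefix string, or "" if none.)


String 1: 'xonnpwyz'
String 2: 'xonwbnyt'
Compare position by position:
pos 0: 'x' vs 'x' match
pos 1: 'o' vs 'o' match
pos 2: 'n' vs 'n' match
pos 3: 'n' vs 'w' differ -> stop
Longest common prefix: "xon" (length 3)


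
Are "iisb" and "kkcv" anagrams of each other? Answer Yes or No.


String 1: 'iisb' -> sorted: 'biis'
String 2: 'kkcv' -> sorted: 'ckkv'
Compare sorted forms: 'biis' != 'ckkv'
Anagram: No


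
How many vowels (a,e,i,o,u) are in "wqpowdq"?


Input string: 'wqpowdq'
Operation: count vowels (a, e, i, o, u)
Scan: s[0]='w', s[1]='q', s[2]='p', s[3]='o' (vowel), s[4]='w', s[5]='d', s[6]='q'
Vowels found: 1
Result: 1


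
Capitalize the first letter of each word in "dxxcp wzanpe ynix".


Input string: 'dxxcp wzanpe ynix'
Operation: capitalize first letter of each word
Word transformations: 'dxxcp'->'Dxxcp', 'wzanpe'->'Wzanpe', 'ynix'->'Ynix'
Result: Dxxcp Wzanpe Ynix


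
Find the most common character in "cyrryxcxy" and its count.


Input: 'cyrryxcxy'
Operation: tally each character
Counts: 'c':2, 'r':2, 'x':2, 'y':3
Maximum: 'y' appears 3 times


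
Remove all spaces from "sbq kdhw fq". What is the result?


Input string: 'sbq kdhw fq'
Operation: remove all spaces
Words: 'sbq', 'kdhw', 'fq'
Join without spaces: sbqkdhwfq


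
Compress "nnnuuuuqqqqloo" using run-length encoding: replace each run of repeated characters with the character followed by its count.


Input: 'nnnuuuuqqqqloo'
Operation: identify consecutive runs
Runs: 'nnn' -> n3, 'uuuu' -> u4, 'qqqq' -> q4, 'l' -> l1, 'oo' -> o2
Encoded: n3u4q4l1o2


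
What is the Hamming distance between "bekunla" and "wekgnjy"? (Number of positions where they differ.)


String 1: 'bekunla'
String 2: 'wekgnjy'
Compare each position: pos 0: 'b'!='w', pos 1: 'e'=='e', pos 2: 'k'=='k', pos 3: 'u'!='g', pos 4: 'n'=='n', pos 5: 'l'!='j', pos 6: 'a'!='y'
Differing positions: 4
Hamming distance: 4


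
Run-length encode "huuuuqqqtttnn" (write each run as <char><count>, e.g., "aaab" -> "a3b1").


Input: 'huuuuqqqtttnn'
Operation: identify consecutive runs
Runs: 'h' -> h1, 'uuuu' -> u4, 'qqq' -> q3, 'ttt' -> t3, 'nn' -> n2
Encoded: h1u4q3t3n2


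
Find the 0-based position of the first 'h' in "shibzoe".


Input string: 'shibzoe'
Target: 'h'
Scanning left to right: s[0]='s', s[1]='h'
First match at index: 1


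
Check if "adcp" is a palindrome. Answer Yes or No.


Input string: 'adcp'
Reversed: 'pcda'
Compare pairs: s[0]='a' vs s[3]='p' (mismatch), s[1]='d' vs s[2]='c' (mismatch)
Palindrome: No


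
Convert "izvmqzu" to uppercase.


Input string: 'izvmqzu'
Operation: convert each letter to uppercase
Mapping: 'i'->'I', 'z'->'Z', 'v'->'V', 'm'->'M', 'q'->'Q', 'z'->'Z', 'u'->'U'
Result: IZVMQZU


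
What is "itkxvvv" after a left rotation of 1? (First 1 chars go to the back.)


Input: 'itkxvvv', shift = 1
Operation: split at index 1 and swap parts
Front part s[0:1] = 'i'
Back part s[1:] = 'tkxvvv'
Rotated = back + front = 'tkxvvv' + 'i'
Result: tkxvvvi


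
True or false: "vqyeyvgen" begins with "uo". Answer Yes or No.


Input string: 'vqyeyvgen'
Prefix to check: 'uo'
First 2 characters of input: 'vq'
Match: False
Result: No


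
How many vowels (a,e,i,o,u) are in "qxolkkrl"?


Input string: 'qxolkkrl'
Operation: count vowels (a, e, i, o, u)
Scan: s[0]='q', s[1]='x', s[2]='o' (vowel), s[3]='l', s[4]='k', s[5]='k', s[6]='r', s[7]='l'
Vowels found: 1
Result: 1


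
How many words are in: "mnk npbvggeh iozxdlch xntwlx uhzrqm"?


Input string: 'mnk npbvggeh iozxdlch xntwlx uhzrqm'
Operation: split by spaces
Words found: 'mnk', 'npbvggeh', 'iozxdlch', 'xntwlx', 'uhzrqm'
Word count: 5


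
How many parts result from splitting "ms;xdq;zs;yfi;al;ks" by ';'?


Input string: 'ms;xdq;zs;yfi;al;ks'
Delimiter: ';'
Split result: 'ms', 'xdq', 'zs', 'yfi', 'al', 'ks'
Number of parts: 6


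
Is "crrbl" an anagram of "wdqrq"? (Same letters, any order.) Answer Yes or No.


String 1: 'wdqrq' -> sorted: 'dqqrw'
String 2: 'crrbl' -> sorted: 'bclrr'
Compare sorted forms: 'dqqrw' != 'bclrr'
Anagram: No


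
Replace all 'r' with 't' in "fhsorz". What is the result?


Input string: 'fhsorz'
Operation: replace 'r' with 't'
Positions of 'r': 4
After replacement: fhsotz


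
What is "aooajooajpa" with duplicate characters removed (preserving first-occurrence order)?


Input: 'aooajooajpa'
Operation: keep first occurrence of each character
Scan: s[0]='a' new -> keep; s[1]='o' new -> keep; s[2]='o' seen -> skip; s[3]='a' seen -> skip; s[4]='j' new -> keep; s[5]='o' seen -> skip; s[6]='o' seen -> skip; s[7]='a' seen -> skip; s[8]='j' seen -> skip; s[9]='p' new -> keep; s[10]='a' seen -> skip
Result: aojp


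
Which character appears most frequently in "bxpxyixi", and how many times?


Input: 'bxpxyixi'
Operation: tally each character
Counts: 'b':1, 'i':2, 'p':1, 'x':3, 'y':1
Maximum: 'x' appears 3 times


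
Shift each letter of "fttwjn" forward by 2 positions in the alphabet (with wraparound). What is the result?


Input: 'fttwjn', shift = 2
Operation: for each letter, (position + 2) mod 26
Mapping: 'f'(5+2=7)->'h', 't'(19+2=21)->'v', 't'(19+2=21)->'v', 'w'(22+2=24)->'y', 'j'(9+2=11)->'l', 'n'(13+2=15)->'p'
Result: hvvylp


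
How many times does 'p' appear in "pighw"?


Input string: 'pighw'
Target character: 'p'
Scan each position: s[0]='p'
Matches found at indices: 0
Total: 1


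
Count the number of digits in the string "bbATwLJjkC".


Input string: 'bbATwLJjkC'
Operation: count digit characters (0-9)
Scan: 'b', 'b', 'A', 'T', 'w', 'L', 'J', 'j', 'k', 'C'
Digits found: 0
Result: 0


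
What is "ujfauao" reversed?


Input string: 'ujfauao'
Operation: reverse character order
Original order: 'u' -> 'j' -> 'f' -> 'a' -> 'u' -> 'a' -> 'o'
Reversed order: 'o' -> 'a' -> 'u' -> 'a' -> 'f' -> 'j' -> 'u'
Result: oauafju


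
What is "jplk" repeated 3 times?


Input string: 'jplk'
Operation: repeat 3 times
Concatenation: 'jplk' + 'jplk' + 'jplk'
Result: jplkjplkjplk


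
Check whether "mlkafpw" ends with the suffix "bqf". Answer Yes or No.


Input string: 'mlkafpw'
Suffix to check: 'bqf'
Last 3 characters of input: 'fpw'
Match: False
Result: No


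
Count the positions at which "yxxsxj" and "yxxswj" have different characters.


String 1: 'yxxsxj'
String 2: 'yxxswj'
Compare each position: pos 0: 'y'=='y', pos 1: 'x'=='x', pos 2: 'x'=='x', pos 3: 's'=='s', pos 4: 'x'!='w', pos 5: 'j'=='j'
Differing positions: 1
Hamming distance: 1


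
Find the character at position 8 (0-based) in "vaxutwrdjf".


Input string: 'vaxutwrdjf'
Operation: get character at index 8
Index mapping: s[0]='v', s[1]='a', s[2]='x', s[3]='u', s[4]='t', s[5]='w', s[6]='r', s[7]='d', s[8]='j'
Result: 'j'


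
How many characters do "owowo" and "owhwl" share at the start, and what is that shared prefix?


String 1: 'owowo'
String 2: 'owhwl'
Compare position by position:
pos 0: 'o' vs 'o' match
pos 1: 'w' vs 'w' match
pos 2: 'o' vs 'h' differ -> stop
Longest common prefix: "ow" (length 2)


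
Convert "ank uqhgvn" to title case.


Input string: 'ank uqhgvn'
Operation: capitalize first letter of each word
Word transformations: 'ank'->'Ank', 'uqhgvn'->'Uqhgvn'
Result: Ank Uqhgvn


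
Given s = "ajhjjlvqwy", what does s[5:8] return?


Input string: 'ajhjjlvqwy'
Operation: slice [5:8]
Extract characters: s[5]='l', s[6]='v', s[7]='q'
Result: lvq


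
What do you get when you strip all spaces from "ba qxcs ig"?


Input string: 'ba qxcs ig'
Operation: remove all spaces
Words: 'ba', 'qxcs', 'ig'
Join without spaces: baqxcsig


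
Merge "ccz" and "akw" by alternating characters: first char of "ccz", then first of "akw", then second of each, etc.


String 1: 'ccz'
String 2: 'akw'
Operation: alternate characters
Pairs: 'c'+'a', 'c'+'k', 'z'+'w'
Result: cackzw


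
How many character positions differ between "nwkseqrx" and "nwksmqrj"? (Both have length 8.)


String 1: 'nwkseqrx'
String 2: 'nwksmqrj'
Compare each position: pos 0: 'n'=='n', pos 1: 'w'=='w', pos 2: 'k'=='k', pos 3: 's'=='s', pos 4: 'e'!='m', pos 5: 'q'=='q', pos 6: 'r'=='r', pos 7: 'x'!='j'
Differing positions: 2
Hamming distance: 2


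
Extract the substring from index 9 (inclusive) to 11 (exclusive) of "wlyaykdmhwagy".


Input string: 'wlyaykdmhwagy'
Operation: slice [9:11]
Extract characters: s[9]='w', s[10]='a'
Result: wa


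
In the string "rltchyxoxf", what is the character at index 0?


Input string: 'rltchyxoxf'
Operation: get character at index 0
Index mapping: s[0]='r'
Result: 'r'


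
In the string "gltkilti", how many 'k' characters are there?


Input string: 'gltkilti'
Target character: 'k'
Scan each position: s[3]='k'
Matches found at indices: 3
Total: 1


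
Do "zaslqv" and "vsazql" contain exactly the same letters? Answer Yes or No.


String 1: 'zaslqv' -> sorted: 'alqsvz'
String 2: 'vsazql' -> sorted: 'alqsvz'
Compare sorted forms: 'alqsvz' == 'alqsvz'
Anagram: Yes


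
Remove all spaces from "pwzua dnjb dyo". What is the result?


Input string: 'pwzua dnjb dyo'
Operation: remove all spaces
Words: 'pwzua', 'dnjb', 'dyo'
Join without spaces: pwzuadnjbdyo


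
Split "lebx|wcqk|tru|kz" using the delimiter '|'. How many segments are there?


Input string: 'lebx|wcqk|tru|kz'
Delimiter: '|'
Split result: 'lebx', 'wcqk', 'tru', 'kz'
Number of parts: 4


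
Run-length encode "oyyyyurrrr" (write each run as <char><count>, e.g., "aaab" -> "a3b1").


Input: 'oyyyyurrrr'
Operation: identify consecutive runs
Runs: 'o' -> o1, 'yyyy' -> y4, 'u' -> u1, 'rrrr' -> r4
Encoded: o1y4u1r4


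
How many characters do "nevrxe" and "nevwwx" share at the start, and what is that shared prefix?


String 1: 'nevrxe'
String 2: 'nevwwx'
Compare position by position:
pos 0: 'n' vs 'n' match
pos 1: 'e' vs 'e' match
pos 2: 'v' vs 'v' match
pos 3: 'r' vs 'w' differ -> stop
Longest common prefix: "nev" (length 3)


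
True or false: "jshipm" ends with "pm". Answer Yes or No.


Input string: 'jshipm'
Suffix to check: 'pm'
Last 2 characters of input: 'pm'
Match: True
Result: Yes


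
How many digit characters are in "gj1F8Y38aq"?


Input string: 'gj1F8Y38aq'
Operation: count digit characters (0-9)
Scan: 'g', 'j', '1'(digit), 'F', '8'(digit), 'Y', '3'(digit), '8'(digit), 'a', 'q'
Digits found: 4
Result: 4


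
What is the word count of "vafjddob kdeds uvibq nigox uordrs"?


Input string: 'vafjddob kdeds uvibq nigox uordrs'
Operation: split by spaces
Words found: 'vafjddob', 'kdeds', 'uvibq', 'nigox', 'uordrs'
Word count: 5


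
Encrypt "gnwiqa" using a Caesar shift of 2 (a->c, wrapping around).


Input: 'gnwiqa', shift = 2
Operation: for each letter, (position + 2) mod 26
Mapping: 'g'(6+2=8)->'i', 'n'(13+2=15)->'p', 'w'(22+2=24)->'y', 'i'(8+2=10)->'k', 'q'(16+2=18)->'s', 'a'(0+2=2)->'c'
Result: ipyksc


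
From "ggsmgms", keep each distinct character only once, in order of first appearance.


Input: 'ggsmgms'
Operation: keep first occurrence of each character
Scan: s[0]='g' new -> keep; s[1]='g' seen -> skip; s[2]='s' new -> keep; s[3]='m' new -> keep; s[4]='g' seen -> skip; s[5]='m' seen -> skip; s[6]='s' seen -> skip
Result: gsm


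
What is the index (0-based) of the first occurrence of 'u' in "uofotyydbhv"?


Input string: 'uofotyydbhv'
Target: 'u'
Scanning left to right: s[0]='u'
First match at index: 0


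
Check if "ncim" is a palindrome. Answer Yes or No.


Input string: 'ncim'
Reversed: 'micn'
Compare pairs: s[0]='n' vs s[3]='m' (mismatch), s[1]='c' vs s[2]='i' (mismatch)
Palindrome: No


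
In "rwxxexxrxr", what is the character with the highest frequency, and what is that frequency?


Input: 'rwxxexxrxr'
Operation: tally each character
Counts: 'e':1, 'r':3, 'w':1, 'x':5
Maximum: 'x' appears 5 times


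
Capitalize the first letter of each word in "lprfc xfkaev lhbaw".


Input string: 'lprfc xfkaev lhbaw'
Operation: capitalize first letter of each word
Word transformations: 'lprfc'->'Lprfc', 'xfkaev'->'Xfkaev', 'lhbaw'->'Lhbaw'
Result: Lprfc Xfkaev Lhbaw


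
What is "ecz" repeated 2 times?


Input string: 'ecz'
Operation: repeat 2 times
Concatenation: 'ecz' + 'ecz'
Result: eczecz


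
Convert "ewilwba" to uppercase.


Input string: 'ewilwba'
Operation: convert each letter to uppercase
Mapping: 'e'->'E', 'w'->'W', 'i'->'I', 'l'->'L', 'w'->'W', 'b'->'B', 'a'->'A'
Result: EWILWBA


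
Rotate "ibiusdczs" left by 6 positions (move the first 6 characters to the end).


Input: 'ibiusdczs', shift = 6
Operation: split at index 6 and swap parts
Front part s[0:6] = 'ibiusd'
Back part s[6:] = 'czs'
Rotated = back + front = 'czs' + 'ibiusd'
Result: czsibiusd


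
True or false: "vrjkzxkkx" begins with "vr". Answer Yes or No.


Input string: 'vrjkzxkkx'
Prefix to check: 'vr'
First 2 characters of input: 'vr'
Match: True
Result: Yes


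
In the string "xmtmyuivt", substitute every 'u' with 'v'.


Input string: 'xmtmyuivt'
Operation: replace 'u' with 'v'
Positions of 'u': 5
After replacement: xmtmyvivt


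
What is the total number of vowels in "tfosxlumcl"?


Input string: 'tfosxlumcl'
Operation: count vowels (a, e, i, o, u)
Scan: s[0]='t', s[1]='f', s[2]='o' (vowel), s[3]='s', s[4]='x', s[5]='l', s[6]='u' (vowel), s[7]='m', s[8]='c', s[9]='l'
Vowels found: 2
Result: 2


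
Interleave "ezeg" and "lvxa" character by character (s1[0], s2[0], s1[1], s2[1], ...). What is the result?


String 1: 'ezeg'
String 2: 'lvxa'
Operation: alternate characters
Pairs: 'e'+'l', 'z'+'v', 'e'+'x', 'g'+'a'
Result: elzvexga


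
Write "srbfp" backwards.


Input string: 'srbfp'
Operation: reverse character order
Original order: 's' -> 'r' -> 'b' -> 'f' -> 'p'
Reversed order: 'p' -> 'f' -> 'b' -> 'r' -> 's'
Result: pfbrs


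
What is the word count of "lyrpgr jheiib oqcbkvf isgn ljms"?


Input string: 'lyrpgr jheiib oqcbkvf isgn ljms'
Operation: split by spaces
Words found: 'lyrpgr', 'jheiib', 'oqcbkvf', 'isgn', 'ljms'
Word count: 5


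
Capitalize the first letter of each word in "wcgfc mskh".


Input string: 'wcgfc mskh'
Operation: capitalize first letter of each word
Word transformations: 'wcgfc'->'Wcgfc', 'mskh'->'Mskh'
Result: Wcgfc Mskh


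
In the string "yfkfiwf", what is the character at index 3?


Input string: 'yfkfiwf'
Operation: get character at index 3
Index mapping: s[0]='y', s[1]='f', s[2]='k', s[3]='f'
Result: 'f'


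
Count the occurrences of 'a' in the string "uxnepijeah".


Input string: 'uxnepijeah'
Target character: 'a'
Scan each position: s[8]='a'
Matches found at indices: 8
Total: 1


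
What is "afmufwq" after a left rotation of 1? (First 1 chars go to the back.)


Input: 'afmufwq', shift = 1
Operation: split at index 1 and swap parts
Front part s[0:1] = 'a'
Back part s[1:] = 'fmufwq'
Rotated = back + front = 'fmufwq' + 'a'
Result: fmufwqa


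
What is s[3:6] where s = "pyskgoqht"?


Input string: 'pyskgoqht'
Operation: slice [3:6]
Extract characters: s[3]='k', s[4]='g', s[5]='o'
Result: kgo


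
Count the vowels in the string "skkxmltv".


Input string: 'skkxmltv'
Operation: count vowels (a, e, i, o, u)
Scan: s[0]='s', s[1]='k', s[2]='k', s[3]='x', s[4]='m', s[5]='l', s[6]='t', s[7]='v'
Vowels found: 0
Result: 0


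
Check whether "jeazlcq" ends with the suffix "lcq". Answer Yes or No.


Input string: 'jeazlcq'
Suffix to check: 'lcq'
Last 3 characters of input: 'lcq'
Match: True
Result: Yes


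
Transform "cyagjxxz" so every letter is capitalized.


Input string: 'cyagjxxz'
Operation: convert each letter to uppercase
Mapping: 'c'->'C', 'y'->'Y', 'a'->'A', 'g'->'G', 'j'->'J', 'x'->'X', 'x'->'X', 'z'->'Z'
Result: CYAGJXXZ


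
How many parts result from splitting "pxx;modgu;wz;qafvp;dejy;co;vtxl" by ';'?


Input string: 'pxx;modgu;wz;qafvp;dejy;co;vtxl'
Delimiter: ';'
Split result: 'pxx', 'modgu', 'wz', 'qafvp', 'dejy', 'co', 'vtxl'
Number of parts: 7


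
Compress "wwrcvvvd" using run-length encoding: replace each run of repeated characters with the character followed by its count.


Input: 'wwrcvvvd'
Operation: identify consecutive runs
Runs: 'ww' -> w2, 'r' -> r1, 'c' -> c1, 'vvv' -> v3, 'd' -> d1
Encoded: w2r1c1v3d1


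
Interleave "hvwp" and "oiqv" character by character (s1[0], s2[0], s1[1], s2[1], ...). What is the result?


String 1: 'hvwp'
String 2: 'oiqv'
Operation: alternate characters
Pairs: 'h'+'o', 'v'+'i', 'w'+'q', 'p'+'v'
Result: hoviwqpv


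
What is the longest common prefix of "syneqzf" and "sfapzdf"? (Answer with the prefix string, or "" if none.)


String 1: 'syneqzf'
String 2: 'sfapzdf'
Compare position by position:
pos 0: 's' vs 's' match
pos 1: 'y' vs 'f' differ -> stop
Longest common prefix: "s" (length 1)


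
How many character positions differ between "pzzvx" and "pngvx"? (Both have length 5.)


String 1: 'pzzvx'
String 2: 'pngvx'
Compare each position: pos 0: 'p'=='p', pos 1: 'z'!='n', pos 2: 'z'!='g', pos 3: 'v'=='v', pos 4: 'x'=='x'
Differing positions: 2
Hamming distance: 2


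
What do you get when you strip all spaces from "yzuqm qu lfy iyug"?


Input string: 'yzuqm qu lfy iyug'
Operation: remove all spaces
Words: 'yzuqm', 'qu', 'lfy', 'iyug'
Join without spaces: yzuqmqulfyiyug


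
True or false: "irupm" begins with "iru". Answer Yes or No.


Input string: 'irupm'
Prefix to check: 'iru'
First 3 characters of input: 'iru'
Match: True
Result: Yes


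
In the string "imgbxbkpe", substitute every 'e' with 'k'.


Input string: 'imgbxbkpe'
Operation: replace 'e' with 'k'
Positions of 'e': 8
After replacement: imgbxbkpk


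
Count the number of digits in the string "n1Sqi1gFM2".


Input string: 'n1Sqi1gFM2'
Operation: count digit characters (0-9)
Scan: 'n', '1'(digit), 'S', 'q', 'i', '1'(digit), 'g', 'F', 'M', '2'(digit)
Digits found: 3
Result: 3


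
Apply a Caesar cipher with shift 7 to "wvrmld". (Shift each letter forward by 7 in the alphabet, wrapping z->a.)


Input: 'wvrmld', shift = 7
Operation: for each letter, (position + 7) mod 26
Mapping: 'w'(22+7=29, 29 mod 26=3)->'d', 'v'(21+7=28, 28 mod 26=2)->'c', 'r'(17+7=24)->'y', 'm'(12+7=19)->'t', 'l'(11+7=18)->'s', 'd'(3+7=10)->'k'
Result: dcytsk


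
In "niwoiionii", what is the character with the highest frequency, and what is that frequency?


Input: 'niwoiionii'
Operation: tally each character
Counts: 'i':5, 'n':2, 'o':2, 'w':1
Maximum: 'i' appears 5 times
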